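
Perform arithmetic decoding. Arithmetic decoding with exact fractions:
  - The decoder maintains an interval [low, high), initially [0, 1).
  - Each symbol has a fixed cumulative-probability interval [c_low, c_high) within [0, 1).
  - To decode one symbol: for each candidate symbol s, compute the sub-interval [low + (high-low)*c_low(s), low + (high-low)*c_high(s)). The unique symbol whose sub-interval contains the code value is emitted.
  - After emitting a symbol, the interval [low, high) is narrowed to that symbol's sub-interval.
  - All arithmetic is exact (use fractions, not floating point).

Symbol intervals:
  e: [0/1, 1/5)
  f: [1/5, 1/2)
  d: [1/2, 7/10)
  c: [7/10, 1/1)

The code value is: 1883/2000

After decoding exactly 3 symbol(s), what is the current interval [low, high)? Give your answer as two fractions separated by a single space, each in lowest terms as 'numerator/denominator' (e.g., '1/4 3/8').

Step 1: interval [0/1, 1/1), width = 1/1 - 0/1 = 1/1
  'e': [0/1 + 1/1*0/1, 0/1 + 1/1*1/5) = [0/1, 1/5)
  'f': [0/1 + 1/1*1/5, 0/1 + 1/1*1/2) = [1/5, 1/2)
  'd': [0/1 + 1/1*1/2, 0/1 + 1/1*7/10) = [1/2, 7/10)
  'c': [0/1 + 1/1*7/10, 0/1 + 1/1*1/1) = [7/10, 1/1) <- contains code 1883/2000
  emit 'c', narrow to [7/10, 1/1)
Step 2: interval [7/10, 1/1), width = 1/1 - 7/10 = 3/10
  'e': [7/10 + 3/10*0/1, 7/10 + 3/10*1/5) = [7/10, 19/25)
  'f': [7/10 + 3/10*1/5, 7/10 + 3/10*1/2) = [19/25, 17/20)
  'd': [7/10 + 3/10*1/2, 7/10 + 3/10*7/10) = [17/20, 91/100)
  'c': [7/10 + 3/10*7/10, 7/10 + 3/10*1/1) = [91/100, 1/1) <- contains code 1883/2000
  emit 'c', narrow to [91/100, 1/1)
Step 3: interval [91/100, 1/1), width = 1/1 - 91/100 = 9/100
  'e': [91/100 + 9/100*0/1, 91/100 + 9/100*1/5) = [91/100, 116/125)
  'f': [91/100 + 9/100*1/5, 91/100 + 9/100*1/2) = [116/125, 191/200) <- contains code 1883/2000
  'd': [91/100 + 9/100*1/2, 91/100 + 9/100*7/10) = [191/200, 973/1000)
  'c': [91/100 + 9/100*7/10, 91/100 + 9/100*1/1) = [973/1000, 1/1)
  emit 'f', narrow to [116/125, 191/200)

Answer: 116/125 191/200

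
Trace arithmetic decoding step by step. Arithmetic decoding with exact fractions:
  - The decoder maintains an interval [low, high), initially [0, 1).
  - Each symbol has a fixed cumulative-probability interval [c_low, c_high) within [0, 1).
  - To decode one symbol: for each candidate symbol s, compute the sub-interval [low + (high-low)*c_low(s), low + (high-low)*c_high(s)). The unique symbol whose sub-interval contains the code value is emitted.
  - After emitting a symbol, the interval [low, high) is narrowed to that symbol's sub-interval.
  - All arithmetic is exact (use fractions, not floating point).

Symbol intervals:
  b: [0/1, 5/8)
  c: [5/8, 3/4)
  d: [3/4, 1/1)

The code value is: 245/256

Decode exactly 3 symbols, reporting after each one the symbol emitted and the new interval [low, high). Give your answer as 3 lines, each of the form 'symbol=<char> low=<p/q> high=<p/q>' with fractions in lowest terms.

Step 1: interval [0/1, 1/1), width = 1/1 - 0/1 = 1/1
  'b': [0/1 + 1/1*0/1, 0/1 + 1/1*5/8) = [0/1, 5/8)
  'c': [0/1 + 1/1*5/8, 0/1 + 1/1*3/4) = [5/8, 3/4)
  'd': [0/1 + 1/1*3/4, 0/1 + 1/1*1/1) = [3/4, 1/1) <- contains code 245/256
  emit 'd', narrow to [3/4, 1/1)
Step 2: interval [3/4, 1/1), width = 1/1 - 3/4 = 1/4
  'b': [3/4 + 1/4*0/1, 3/4 + 1/4*5/8) = [3/4, 29/32)
  'c': [3/4 + 1/4*5/8, 3/4 + 1/4*3/4) = [29/32, 15/16)
  'd': [3/4 + 1/4*3/4, 3/4 + 1/4*1/1) = [15/16, 1/1) <- contains code 245/256
  emit 'd', narrow to [15/16, 1/1)
Step 3: interval [15/16, 1/1), width = 1/1 - 15/16 = 1/16
  'b': [15/16 + 1/16*0/1, 15/16 + 1/16*5/8) = [15/16, 125/128) <- contains code 245/256
  'c': [15/16 + 1/16*5/8, 15/16 + 1/16*3/4) = [125/128, 63/64)
  'd': [15/16 + 1/16*3/4, 15/16 + 1/16*1/1) = [63/64, 1/1)
  emit 'b', narrow to [15/16, 125/128)

Answer: symbol=d low=3/4 high=1/1
symbol=d low=15/16 high=1/1
symbol=b low=15/16 high=125/128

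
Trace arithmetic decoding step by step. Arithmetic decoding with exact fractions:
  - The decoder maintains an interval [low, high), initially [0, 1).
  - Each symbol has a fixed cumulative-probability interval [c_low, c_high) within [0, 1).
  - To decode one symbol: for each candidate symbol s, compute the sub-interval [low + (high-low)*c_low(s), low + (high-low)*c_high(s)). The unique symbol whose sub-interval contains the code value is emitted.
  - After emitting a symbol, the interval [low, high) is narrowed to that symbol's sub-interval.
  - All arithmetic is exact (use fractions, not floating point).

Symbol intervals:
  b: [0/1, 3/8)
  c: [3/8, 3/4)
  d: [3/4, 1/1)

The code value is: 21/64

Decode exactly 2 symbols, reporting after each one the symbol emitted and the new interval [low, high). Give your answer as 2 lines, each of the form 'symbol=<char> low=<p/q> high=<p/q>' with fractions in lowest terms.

Answer: symbol=b low=0/1 high=3/8
symbol=d low=9/32 high=3/8

Derivation:
Step 1: interval [0/1, 1/1), width = 1/1 - 0/1 = 1/1
  'b': [0/1 + 1/1*0/1, 0/1 + 1/1*3/8) = [0/1, 3/8) <- contains code 21/64
  'c': [0/1 + 1/1*3/8, 0/1 + 1/1*3/4) = [3/8, 3/4)
  'd': [0/1 + 1/1*3/4, 0/1 + 1/1*1/1) = [3/4, 1/1)
  emit 'b', narrow to [0/1, 3/8)
Step 2: interval [0/1, 3/8), width = 3/8 - 0/1 = 3/8
  'b': [0/1 + 3/8*0/1, 0/1 + 3/8*3/8) = [0/1, 9/64)
  'c': [0/1 + 3/8*3/8, 0/1 + 3/8*3/4) = [9/64, 9/32)
  'd': [0/1 + 3/8*3/4, 0/1 + 3/8*1/1) = [9/32, 3/8) <- contains code 21/64
  emit 'd', narrow to [9/32, 3/8)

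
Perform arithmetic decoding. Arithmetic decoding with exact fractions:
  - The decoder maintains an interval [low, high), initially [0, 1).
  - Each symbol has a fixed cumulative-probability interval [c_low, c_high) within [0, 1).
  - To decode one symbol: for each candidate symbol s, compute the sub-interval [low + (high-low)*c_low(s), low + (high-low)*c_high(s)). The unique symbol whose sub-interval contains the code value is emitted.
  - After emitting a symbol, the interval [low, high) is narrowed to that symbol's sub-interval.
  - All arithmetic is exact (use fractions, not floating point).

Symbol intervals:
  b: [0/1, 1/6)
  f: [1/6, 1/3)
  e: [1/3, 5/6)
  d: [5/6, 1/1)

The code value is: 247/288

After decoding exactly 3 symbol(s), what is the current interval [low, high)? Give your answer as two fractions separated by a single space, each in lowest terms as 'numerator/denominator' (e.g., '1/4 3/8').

Answer: 185/216 31/36

Derivation:
Step 1: interval [0/1, 1/1), width = 1/1 - 0/1 = 1/1
  'b': [0/1 + 1/1*0/1, 0/1 + 1/1*1/6) = [0/1, 1/6)
  'f': [0/1 + 1/1*1/6, 0/1 + 1/1*1/3) = [1/6, 1/3)
  'e': [0/1 + 1/1*1/3, 0/1 + 1/1*5/6) = [1/3, 5/6)
  'd': [0/1 + 1/1*5/6, 0/1 + 1/1*1/1) = [5/6, 1/1) <- contains code 247/288
  emit 'd', narrow to [5/6, 1/1)
Step 2: interval [5/6, 1/1), width = 1/1 - 5/6 = 1/6
  'b': [5/6 + 1/6*0/1, 5/6 + 1/6*1/6) = [5/6, 31/36) <- contains code 247/288
  'f': [5/6 + 1/6*1/6, 5/6 + 1/6*1/3) = [31/36, 8/9)
  'e': [5/6 + 1/6*1/3, 5/6 + 1/6*5/6) = [8/9, 35/36)
  'd': [5/6 + 1/6*5/6, 5/6 + 1/6*1/1) = [35/36, 1/1)
  emit 'b', narrow to [5/6, 31/36)
Step 3: interval [5/6, 31/36), width = 31/36 - 5/6 = 1/36
  'b': [5/6 + 1/36*0/1, 5/6 + 1/36*1/6) = [5/6, 181/216)
  'f': [5/6 + 1/36*1/6, 5/6 + 1/36*1/3) = [181/216, 91/108)
  'e': [5/6 + 1/36*1/3, 5/6 + 1/36*5/6) = [91/108, 185/216)
  'd': [5/6 + 1/36*5/6, 5/6 + 1/36*1/1) = [185/216, 31/36) <- contains code 247/288
  emit 'd', narrow to [185/216, 31/36)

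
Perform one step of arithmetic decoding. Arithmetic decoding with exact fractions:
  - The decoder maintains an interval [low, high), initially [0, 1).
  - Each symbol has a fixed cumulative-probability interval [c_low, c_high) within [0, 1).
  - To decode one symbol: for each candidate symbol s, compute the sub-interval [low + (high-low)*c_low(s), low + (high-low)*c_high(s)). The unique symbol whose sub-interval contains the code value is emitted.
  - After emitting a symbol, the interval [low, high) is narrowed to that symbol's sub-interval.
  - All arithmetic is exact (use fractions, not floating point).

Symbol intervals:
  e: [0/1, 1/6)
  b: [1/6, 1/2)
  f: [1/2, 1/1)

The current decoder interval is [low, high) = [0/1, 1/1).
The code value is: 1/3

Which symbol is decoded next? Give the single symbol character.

Interval width = high − low = 1/1 − 0/1 = 1/1
Scaled code = (code − low) / width = (1/3 − 0/1) / 1/1 = 1/3
  e: [0/1, 1/6) 
  b: [1/6, 1/2) ← scaled code falls here ✓
  f: [1/2, 1/1) 

Answer: b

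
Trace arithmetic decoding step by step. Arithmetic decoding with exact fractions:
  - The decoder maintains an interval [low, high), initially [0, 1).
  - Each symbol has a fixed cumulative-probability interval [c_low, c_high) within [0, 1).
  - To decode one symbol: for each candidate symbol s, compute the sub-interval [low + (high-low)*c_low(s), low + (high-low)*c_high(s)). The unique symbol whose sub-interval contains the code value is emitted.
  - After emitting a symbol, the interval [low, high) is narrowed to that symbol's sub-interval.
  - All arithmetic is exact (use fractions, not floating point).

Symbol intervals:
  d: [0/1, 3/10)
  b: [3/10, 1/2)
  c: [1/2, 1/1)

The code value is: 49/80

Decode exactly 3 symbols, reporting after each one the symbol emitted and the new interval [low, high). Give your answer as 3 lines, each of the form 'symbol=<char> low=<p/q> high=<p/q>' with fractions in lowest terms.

Step 1: interval [0/1, 1/1), width = 1/1 - 0/1 = 1/1
  'd': [0/1 + 1/1*0/1, 0/1 + 1/1*3/10) = [0/1, 3/10)
  'b': [0/1 + 1/1*3/10, 0/1 + 1/1*1/2) = [3/10, 1/2)
  'c': [0/1 + 1/1*1/2, 0/1 + 1/1*1/1) = [1/2, 1/1) <- contains code 49/80
  emit 'c', narrow to [1/2, 1/1)
Step 2: interval [1/2, 1/1), width = 1/1 - 1/2 = 1/2
  'd': [1/2 + 1/2*0/1, 1/2 + 1/2*3/10) = [1/2, 13/20) <- contains code 49/80
  'b': [1/2 + 1/2*3/10, 1/2 + 1/2*1/2) = [13/20, 3/4)
  'c': [1/2 + 1/2*1/2, 1/2 + 1/2*1/1) = [3/4, 1/1)
  emit 'd', narrow to [1/2, 13/20)
Step 3: interval [1/2, 13/20), width = 13/20 - 1/2 = 3/20
  'd': [1/2 + 3/20*0/1, 1/2 + 3/20*3/10) = [1/2, 109/200)
  'b': [1/2 + 3/20*3/10, 1/2 + 3/20*1/2) = [109/200, 23/40)
  'c': [1/2 + 3/20*1/2, 1/2 + 3/20*1/1) = [23/40, 13/20) <- contains code 49/80
  emit 'c', narrow to [23/40, 13/20)

Answer: symbol=c low=1/2 high=1/1
symbol=d low=1/2 high=13/20
symbol=c low=23/40 high=13/20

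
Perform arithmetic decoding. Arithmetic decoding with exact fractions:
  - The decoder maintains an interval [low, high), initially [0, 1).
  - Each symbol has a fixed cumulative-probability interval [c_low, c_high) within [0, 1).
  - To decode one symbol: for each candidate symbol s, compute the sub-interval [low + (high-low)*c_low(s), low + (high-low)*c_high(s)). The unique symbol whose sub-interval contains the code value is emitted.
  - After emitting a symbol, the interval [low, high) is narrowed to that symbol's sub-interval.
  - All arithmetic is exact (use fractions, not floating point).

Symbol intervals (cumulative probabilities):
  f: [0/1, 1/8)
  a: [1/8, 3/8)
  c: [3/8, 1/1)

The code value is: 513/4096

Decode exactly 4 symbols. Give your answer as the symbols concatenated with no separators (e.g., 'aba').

Step 1: interval [0/1, 1/1), width = 1/1 - 0/1 = 1/1
  'f': [0/1 + 1/1*0/1, 0/1 + 1/1*1/8) = [0/1, 1/8)
  'a': [0/1 + 1/1*1/8, 0/1 + 1/1*3/8) = [1/8, 3/8) <- contains code 513/4096
  'c': [0/1 + 1/1*3/8, 0/1 + 1/1*1/1) = [3/8, 1/1)
  emit 'a', narrow to [1/8, 3/8)
Step 2: interval [1/8, 3/8), width = 3/8 - 1/8 = 1/4
  'f': [1/8 + 1/4*0/1, 1/8 + 1/4*1/8) = [1/8, 5/32) <- contains code 513/4096
  'a': [1/8 + 1/4*1/8, 1/8 + 1/4*3/8) = [5/32, 7/32)
  'c': [1/8 + 1/4*3/8, 1/8 + 1/4*1/1) = [7/32, 3/8)
  emit 'f', narrow to [1/8, 5/32)
Step 3: interval [1/8, 5/32), width = 5/32 - 1/8 = 1/32
  'f': [1/8 + 1/32*0/1, 1/8 + 1/32*1/8) = [1/8, 33/256) <- contains code 513/4096
  'a': [1/8 + 1/32*1/8, 1/8 + 1/32*3/8) = [33/256, 35/256)
  'c': [1/8 + 1/32*3/8, 1/8 + 1/32*1/1) = [35/256, 5/32)
  emit 'f', narrow to [1/8, 33/256)
Step 4: interval [1/8, 33/256), width = 33/256 - 1/8 = 1/256
  'f': [1/8 + 1/256*0/1, 1/8 + 1/256*1/8) = [1/8, 257/2048) <- contains code 513/4096
  'a': [1/8 + 1/256*1/8, 1/8 + 1/256*3/8) = [257/2048, 259/2048)
  'c': [1/8 + 1/256*3/8, 1/8 + 1/256*1/1) = [259/2048, 33/256)
  emit 'f', narrow to [1/8, 257/2048)

Answer: afff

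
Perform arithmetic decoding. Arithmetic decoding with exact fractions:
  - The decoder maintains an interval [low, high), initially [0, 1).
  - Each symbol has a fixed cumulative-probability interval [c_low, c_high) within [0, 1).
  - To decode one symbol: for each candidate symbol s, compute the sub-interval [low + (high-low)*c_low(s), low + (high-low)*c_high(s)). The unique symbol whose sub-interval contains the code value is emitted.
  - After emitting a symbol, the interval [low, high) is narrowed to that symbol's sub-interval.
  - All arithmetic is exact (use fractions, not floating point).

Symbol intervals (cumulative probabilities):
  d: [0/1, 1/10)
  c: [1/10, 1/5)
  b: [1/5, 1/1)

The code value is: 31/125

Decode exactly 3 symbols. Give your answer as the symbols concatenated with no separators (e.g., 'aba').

Answer: bdb

Derivation:
Step 1: interval [0/1, 1/1), width = 1/1 - 0/1 = 1/1
  'd': [0/1 + 1/1*0/1, 0/1 + 1/1*1/10) = [0/1, 1/10)
  'c': [0/1 + 1/1*1/10, 0/1 + 1/1*1/5) = [1/10, 1/5)
  'b': [0/1 + 1/1*1/5, 0/1 + 1/1*1/1) = [1/5, 1/1) <- contains code 31/125
  emit 'b', narrow to [1/5, 1/1)
Step 2: interval [1/5, 1/1), width = 1/1 - 1/5 = 4/5
  'd': [1/5 + 4/5*0/1, 1/5 + 4/5*1/10) = [1/5, 7/25) <- contains code 31/125
  'c': [1/5 + 4/5*1/10, 1/5 + 4/5*1/5) = [7/25, 9/25)
  'b': [1/5 + 4/5*1/5, 1/5 + 4/5*1/1) = [9/25, 1/1)
  emit 'd', narrow to [1/5, 7/25)
Step 3: interval [1/5, 7/25), width = 7/25 - 1/5 = 2/25
  'd': [1/5 + 2/25*0/1, 1/5 + 2/25*1/10) = [1/5, 26/125)
  'c': [1/5 + 2/25*1/10, 1/5 + 2/25*1/5) = [26/125, 27/125)
  'b': [1/5 + 2/25*1/5, 1/5 + 2/25*1/1) = [27/125, 7/25) <- contains code 31/125
  emit 'b', narrow to [27/125, 7/25)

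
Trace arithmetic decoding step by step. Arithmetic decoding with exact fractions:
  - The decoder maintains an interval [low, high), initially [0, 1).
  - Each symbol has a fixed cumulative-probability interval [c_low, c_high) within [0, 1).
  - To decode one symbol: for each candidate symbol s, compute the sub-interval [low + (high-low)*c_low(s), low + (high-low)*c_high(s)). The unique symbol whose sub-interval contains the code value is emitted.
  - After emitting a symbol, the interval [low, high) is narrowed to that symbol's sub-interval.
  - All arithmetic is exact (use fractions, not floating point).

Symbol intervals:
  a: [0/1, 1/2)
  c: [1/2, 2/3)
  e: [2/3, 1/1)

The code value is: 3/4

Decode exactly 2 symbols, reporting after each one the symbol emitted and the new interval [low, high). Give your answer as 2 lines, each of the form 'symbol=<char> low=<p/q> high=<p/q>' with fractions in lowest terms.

Answer: symbol=e low=2/3 high=1/1
symbol=a low=2/3 high=5/6

Derivation:
Step 1: interval [0/1, 1/1), width = 1/1 - 0/1 = 1/1
  'a': [0/1 + 1/1*0/1, 0/1 + 1/1*1/2) = [0/1, 1/2)
  'c': [0/1 + 1/1*1/2, 0/1 + 1/1*2/3) = [1/2, 2/3)
  'e': [0/1 + 1/1*2/3, 0/1 + 1/1*1/1) = [2/3, 1/1) <- contains code 3/4
  emit 'e', narrow to [2/3, 1/1)
Step 2: interval [2/3, 1/1), width = 1/1 - 2/3 = 1/3
  'a': [2/3 + 1/3*0/1, 2/3 + 1/3*1/2) = [2/3, 5/6) <- contains code 3/4
  'c': [2/3 + 1/3*1/2, 2/3 + 1/3*2/3) = [5/6, 8/9)
  'e': [2/3 + 1/3*2/3, 2/3 + 1/3*1/1) = [8/9, 1/1)
  emit 'a', narrow to [2/3, 5/6)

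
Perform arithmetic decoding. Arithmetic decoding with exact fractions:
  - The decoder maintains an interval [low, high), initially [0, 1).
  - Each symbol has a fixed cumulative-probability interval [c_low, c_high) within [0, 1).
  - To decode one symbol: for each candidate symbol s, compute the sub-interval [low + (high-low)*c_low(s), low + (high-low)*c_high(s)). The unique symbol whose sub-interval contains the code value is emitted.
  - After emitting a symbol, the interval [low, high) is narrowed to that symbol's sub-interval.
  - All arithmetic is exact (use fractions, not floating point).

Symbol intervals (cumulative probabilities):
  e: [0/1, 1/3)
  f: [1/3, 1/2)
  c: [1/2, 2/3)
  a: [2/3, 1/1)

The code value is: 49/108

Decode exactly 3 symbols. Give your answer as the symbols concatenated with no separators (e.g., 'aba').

Answer: fae

Derivation:
Step 1: interval [0/1, 1/1), width = 1/1 - 0/1 = 1/1
  'e': [0/1 + 1/1*0/1, 0/1 + 1/1*1/3) = [0/1, 1/3)
  'f': [0/1 + 1/1*1/3, 0/1 + 1/1*1/2) = [1/3, 1/2) <- contains code 49/108
  'c': [0/1 + 1/1*1/2, 0/1 + 1/1*2/3) = [1/2, 2/3)
  'a': [0/1 + 1/1*2/3, 0/1 + 1/1*1/1) = [2/3, 1/1)
  emit 'f', narrow to [1/3, 1/2)
Step 2: interval [1/3, 1/2), width = 1/2 - 1/3 = 1/6
  'e': [1/3 + 1/6*0/1, 1/3 + 1/6*1/3) = [1/3, 7/18)
  'f': [1/3 + 1/6*1/3, 1/3 + 1/6*1/2) = [7/18, 5/12)
  'c': [1/3 + 1/6*1/2, 1/3 + 1/6*2/3) = [5/12, 4/9)
  'a': [1/3 + 1/6*2/3, 1/3 + 1/6*1/1) = [4/9, 1/2) <- contains code 49/108
  emit 'a', narrow to [4/9, 1/2)
Step 3: interval [4/9, 1/2), width = 1/2 - 4/9 = 1/18
  'e': [4/9 + 1/18*0/1, 4/9 + 1/18*1/3) = [4/9, 25/54) <- contains code 49/108
  'f': [4/9 + 1/18*1/3, 4/9 + 1/18*1/2) = [25/54, 17/36)
  'c': [4/9 + 1/18*1/2, 4/9 + 1/18*2/3) = [17/36, 13/27)
  'a': [4/9 + 1/18*2/3, 4/9 + 1/18*1/1) = [13/27, 1/2)
  emit 'e', narrow to [4/9, 25/54)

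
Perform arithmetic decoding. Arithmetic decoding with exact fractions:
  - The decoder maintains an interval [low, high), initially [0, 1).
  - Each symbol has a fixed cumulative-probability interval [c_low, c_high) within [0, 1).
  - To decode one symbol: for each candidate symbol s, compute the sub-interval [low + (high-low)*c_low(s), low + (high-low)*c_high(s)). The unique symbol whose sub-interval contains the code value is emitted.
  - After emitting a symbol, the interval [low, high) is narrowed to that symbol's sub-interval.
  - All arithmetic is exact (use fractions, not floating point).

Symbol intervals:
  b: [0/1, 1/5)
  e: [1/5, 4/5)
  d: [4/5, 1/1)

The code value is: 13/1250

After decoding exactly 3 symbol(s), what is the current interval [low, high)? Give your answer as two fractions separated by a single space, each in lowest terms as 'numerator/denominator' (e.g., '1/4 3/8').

Step 1: interval [0/1, 1/1), width = 1/1 - 0/1 = 1/1
  'b': [0/1 + 1/1*0/1, 0/1 + 1/1*1/5) = [0/1, 1/5) <- contains code 13/1250
  'e': [0/1 + 1/1*1/5, 0/1 + 1/1*4/5) = [1/5, 4/5)
  'd': [0/1 + 1/1*4/5, 0/1 + 1/1*1/1) = [4/5, 1/1)
  emit 'b', narrow to [0/1, 1/5)
Step 2: interval [0/1, 1/5), width = 1/5 - 0/1 = 1/5
  'b': [0/1 + 1/5*0/1, 0/1 + 1/5*1/5) = [0/1, 1/25) <- contains code 13/1250
  'e': [0/1 + 1/5*1/5, 0/1 + 1/5*4/5) = [1/25, 4/25)
  'd': [0/1 + 1/5*4/5, 0/1 + 1/5*1/1) = [4/25, 1/5)
  emit 'b', narrow to [0/1, 1/25)
Step 3: interval [0/1, 1/25), width = 1/25 - 0/1 = 1/25
  'b': [0/1 + 1/25*0/1, 0/1 + 1/25*1/5) = [0/1, 1/125)
  'e': [0/1 + 1/25*1/5, 0/1 + 1/25*4/5) = [1/125, 4/125) <- contains code 13/1250
  'd': [0/1 + 1/25*4/5, 0/1 + 1/25*1/1) = [4/125, 1/25)
  emit 'e', narrow to [1/125, 4/125)

Answer: 1/125 4/125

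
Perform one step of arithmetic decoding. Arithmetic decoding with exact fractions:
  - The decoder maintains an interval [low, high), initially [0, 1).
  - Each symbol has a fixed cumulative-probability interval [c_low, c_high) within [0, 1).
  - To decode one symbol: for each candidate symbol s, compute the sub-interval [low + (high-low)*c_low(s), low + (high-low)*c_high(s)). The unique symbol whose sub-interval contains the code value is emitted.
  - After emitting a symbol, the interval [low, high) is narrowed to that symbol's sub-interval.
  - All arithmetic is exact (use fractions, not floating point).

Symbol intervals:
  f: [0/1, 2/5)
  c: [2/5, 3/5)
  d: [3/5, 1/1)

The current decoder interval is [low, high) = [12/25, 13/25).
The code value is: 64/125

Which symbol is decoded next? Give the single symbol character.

Interval width = high − low = 13/25 − 12/25 = 1/25
Scaled code = (code − low) / width = (64/125 − 12/25) / 1/25 = 4/5
  f: [0/1, 2/5) 
  c: [2/5, 3/5) 
  d: [3/5, 1/1) ← scaled code falls here ✓

Answer: d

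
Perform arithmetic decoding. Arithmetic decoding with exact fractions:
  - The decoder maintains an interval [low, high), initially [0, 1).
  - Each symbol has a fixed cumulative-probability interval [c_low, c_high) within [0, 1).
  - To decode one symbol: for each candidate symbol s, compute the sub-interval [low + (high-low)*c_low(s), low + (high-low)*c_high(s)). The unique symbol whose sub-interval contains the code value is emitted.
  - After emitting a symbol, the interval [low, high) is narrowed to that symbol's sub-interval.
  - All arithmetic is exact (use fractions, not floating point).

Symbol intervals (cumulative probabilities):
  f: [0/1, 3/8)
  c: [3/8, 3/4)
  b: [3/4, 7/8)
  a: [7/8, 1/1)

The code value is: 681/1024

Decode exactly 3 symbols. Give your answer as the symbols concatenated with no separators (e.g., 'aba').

Step 1: interval [0/1, 1/1), width = 1/1 - 0/1 = 1/1
  'f': [0/1 + 1/1*0/1, 0/1 + 1/1*3/8) = [0/1, 3/8)
  'c': [0/1 + 1/1*3/8, 0/1 + 1/1*3/4) = [3/8, 3/4) <- contains code 681/1024
  'b': [0/1 + 1/1*3/4, 0/1 + 1/1*7/8) = [3/4, 7/8)
  'a': [0/1 + 1/1*7/8, 0/1 + 1/1*1/1) = [7/8, 1/1)
  emit 'c', narrow to [3/8, 3/4)
Step 2: interval [3/8, 3/4), width = 3/4 - 3/8 = 3/8
  'f': [3/8 + 3/8*0/1, 3/8 + 3/8*3/8) = [3/8, 33/64)
  'c': [3/8 + 3/8*3/8, 3/8 + 3/8*3/4) = [33/64, 21/32)
  'b': [3/8 + 3/8*3/4, 3/8 + 3/8*7/8) = [21/32, 45/64) <- contains code 681/1024
  'a': [3/8 + 3/8*7/8, 3/8 + 3/8*1/1) = [45/64, 3/4)
  emit 'b', narrow to [21/32, 45/64)
Step 3: interval [21/32, 45/64), width = 45/64 - 21/32 = 3/64
  'f': [21/32 + 3/64*0/1, 21/32 + 3/64*3/8) = [21/32, 345/512) <- contains code 681/1024
  'c': [21/32 + 3/64*3/8, 21/32 + 3/64*3/4) = [345/512, 177/256)
  'b': [21/32 + 3/64*3/4, 21/32 + 3/64*7/8) = [177/256, 357/512)
  'a': [21/32 + 3/64*7/8, 21/32 + 3/64*1/1) = [357/512, 45/64)
  emit 'f', narrow to [21/32, 345/512)

Answer: cbf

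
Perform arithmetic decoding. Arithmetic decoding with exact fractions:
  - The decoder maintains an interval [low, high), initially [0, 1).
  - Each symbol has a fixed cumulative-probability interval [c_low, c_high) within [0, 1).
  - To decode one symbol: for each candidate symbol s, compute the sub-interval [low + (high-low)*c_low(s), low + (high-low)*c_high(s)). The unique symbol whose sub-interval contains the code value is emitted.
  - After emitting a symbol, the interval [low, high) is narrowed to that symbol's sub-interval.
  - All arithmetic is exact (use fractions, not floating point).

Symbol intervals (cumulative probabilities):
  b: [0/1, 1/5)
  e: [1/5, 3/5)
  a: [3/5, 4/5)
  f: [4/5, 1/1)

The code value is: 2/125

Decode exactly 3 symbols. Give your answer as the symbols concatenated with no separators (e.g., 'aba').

Step 1: interval [0/1, 1/1), width = 1/1 - 0/1 = 1/1
  'b': [0/1 + 1/1*0/1, 0/1 + 1/1*1/5) = [0/1, 1/5) <- contains code 2/125
  'e': [0/1 + 1/1*1/5, 0/1 + 1/1*3/5) = [1/5, 3/5)
  'a': [0/1 + 1/1*3/5, 0/1 + 1/1*4/5) = [3/5, 4/5)
  'f': [0/1 + 1/1*4/5, 0/1 + 1/1*1/1) = [4/5, 1/1)
  emit 'b', narrow to [0/1, 1/5)
Step 2: interval [0/1, 1/5), width = 1/5 - 0/1 = 1/5
  'b': [0/1 + 1/5*0/1, 0/1 + 1/5*1/5) = [0/1, 1/25) <- contains code 2/125
  'e': [0/1 + 1/5*1/5, 0/1 + 1/5*3/5) = [1/25, 3/25)
  'a': [0/1 + 1/5*3/5, 0/1 + 1/5*4/5) = [3/25, 4/25)
  'f': [0/1 + 1/5*4/5, 0/1 + 1/5*1/1) = [4/25, 1/5)
  emit 'b', narrow to [0/1, 1/25)
Step 3: interval [0/1, 1/25), width = 1/25 - 0/1 = 1/25
  'b': [0/1 + 1/25*0/1, 0/1 + 1/25*1/5) = [0/1, 1/125)
  'e': [0/1 + 1/25*1/5, 0/1 + 1/25*3/5) = [1/125, 3/125) <- contains code 2/125
  'a': [0/1 + 1/25*3/5, 0/1 + 1/25*4/5) = [3/125, 4/125)
  'f': [0/1 + 1/25*4/5, 0/1 + 1/25*1/1) = [4/125, 1/25)
  emit 'e', narrow to [1/125, 3/125)

Answer: bbe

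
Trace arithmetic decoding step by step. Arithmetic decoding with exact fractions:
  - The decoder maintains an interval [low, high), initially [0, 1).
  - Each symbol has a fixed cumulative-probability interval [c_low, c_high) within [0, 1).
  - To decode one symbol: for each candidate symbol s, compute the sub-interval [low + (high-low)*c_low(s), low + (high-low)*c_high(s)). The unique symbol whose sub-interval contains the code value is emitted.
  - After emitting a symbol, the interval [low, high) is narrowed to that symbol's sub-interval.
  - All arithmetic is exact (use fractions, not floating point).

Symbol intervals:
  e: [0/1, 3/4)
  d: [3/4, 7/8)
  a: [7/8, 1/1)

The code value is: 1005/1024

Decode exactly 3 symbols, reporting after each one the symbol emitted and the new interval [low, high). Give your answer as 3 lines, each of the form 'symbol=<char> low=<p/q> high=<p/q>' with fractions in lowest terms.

Step 1: interval [0/1, 1/1), width = 1/1 - 0/1 = 1/1
  'e': [0/1 + 1/1*0/1, 0/1 + 1/1*3/4) = [0/1, 3/4)
  'd': [0/1 + 1/1*3/4, 0/1 + 1/1*7/8) = [3/4, 7/8)
  'a': [0/1 + 1/1*7/8, 0/1 + 1/1*1/1) = [7/8, 1/1) <- contains code 1005/1024
  emit 'a', narrow to [7/8, 1/1)
Step 2: interval [7/8, 1/1), width = 1/1 - 7/8 = 1/8
  'e': [7/8 + 1/8*0/1, 7/8 + 1/8*3/4) = [7/8, 31/32)
  'd': [7/8 + 1/8*3/4, 7/8 + 1/8*7/8) = [31/32, 63/64) <- contains code 1005/1024
  'a': [7/8 + 1/8*7/8, 7/8 + 1/8*1/1) = [63/64, 1/1)
  emit 'd', narrow to [31/32, 63/64)
Step 3: interval [31/32, 63/64), width = 63/64 - 31/32 = 1/64
  'e': [31/32 + 1/64*0/1, 31/32 + 1/64*3/4) = [31/32, 251/256)
  'd': [31/32 + 1/64*3/4, 31/32 + 1/64*7/8) = [251/256, 503/512) <- contains code 1005/1024
  'a': [31/32 + 1/64*7/8, 31/32 + 1/64*1/1) = [503/512, 63/64)
  emit 'd', narrow to [251/256, 503/512)

Answer: symbol=a low=7/8 high=1/1
symbol=d low=31/32 high=63/64
symbol=d low=251/256 high=503/512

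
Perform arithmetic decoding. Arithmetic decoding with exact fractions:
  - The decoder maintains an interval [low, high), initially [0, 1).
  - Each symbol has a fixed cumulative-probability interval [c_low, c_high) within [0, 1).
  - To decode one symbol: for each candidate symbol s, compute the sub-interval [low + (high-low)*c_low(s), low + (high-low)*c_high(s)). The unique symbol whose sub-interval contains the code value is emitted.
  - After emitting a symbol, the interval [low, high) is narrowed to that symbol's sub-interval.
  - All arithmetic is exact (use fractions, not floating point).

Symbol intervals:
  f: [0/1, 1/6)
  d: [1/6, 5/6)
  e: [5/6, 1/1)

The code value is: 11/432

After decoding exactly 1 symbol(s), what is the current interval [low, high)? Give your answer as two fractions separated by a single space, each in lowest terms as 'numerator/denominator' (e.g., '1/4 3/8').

Step 1: interval [0/1, 1/1), width = 1/1 - 0/1 = 1/1
  'f': [0/1 + 1/1*0/1, 0/1 + 1/1*1/6) = [0/1, 1/6) <- contains code 11/432
  'd': [0/1 + 1/1*1/6, 0/1 + 1/1*5/6) = [1/6, 5/6)
  'e': [0/1 + 1/1*5/6, 0/1 + 1/1*1/1) = [5/6, 1/1)
  emit 'f', narrow to [0/1, 1/6)

Answer: 0/1 1/6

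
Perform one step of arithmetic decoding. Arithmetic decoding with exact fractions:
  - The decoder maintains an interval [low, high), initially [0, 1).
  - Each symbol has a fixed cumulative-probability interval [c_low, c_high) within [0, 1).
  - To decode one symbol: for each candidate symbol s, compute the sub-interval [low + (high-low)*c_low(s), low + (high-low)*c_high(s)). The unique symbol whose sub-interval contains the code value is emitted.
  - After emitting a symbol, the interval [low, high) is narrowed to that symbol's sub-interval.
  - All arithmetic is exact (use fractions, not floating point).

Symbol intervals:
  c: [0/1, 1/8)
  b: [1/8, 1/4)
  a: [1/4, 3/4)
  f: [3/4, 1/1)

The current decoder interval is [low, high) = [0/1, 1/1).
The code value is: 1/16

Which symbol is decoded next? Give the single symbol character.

Interval width = high − low = 1/1 − 0/1 = 1/1
Scaled code = (code − low) / width = (1/16 − 0/1) / 1/1 = 1/16
  c: [0/1, 1/8) ← scaled code falls here ✓
  b: [1/8, 1/4) 
  a: [1/4, 3/4) 
  f: [3/4, 1/1) 

Answer: c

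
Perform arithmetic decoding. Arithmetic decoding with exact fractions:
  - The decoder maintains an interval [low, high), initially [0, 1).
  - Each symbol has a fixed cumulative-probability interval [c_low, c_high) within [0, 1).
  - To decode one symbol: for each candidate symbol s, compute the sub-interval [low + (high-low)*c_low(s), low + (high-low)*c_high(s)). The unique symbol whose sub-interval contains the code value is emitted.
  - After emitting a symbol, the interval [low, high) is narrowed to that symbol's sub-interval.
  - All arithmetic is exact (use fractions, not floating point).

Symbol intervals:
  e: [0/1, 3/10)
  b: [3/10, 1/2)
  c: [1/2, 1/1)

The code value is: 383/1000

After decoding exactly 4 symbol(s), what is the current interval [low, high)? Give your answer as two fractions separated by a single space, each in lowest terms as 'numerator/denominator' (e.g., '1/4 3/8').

Answer: 19/50 193/500

Derivation:
Step 1: interval [0/1, 1/1), width = 1/1 - 0/1 = 1/1
  'e': [0/1 + 1/1*0/1, 0/1 + 1/1*3/10) = [0/1, 3/10)
  'b': [0/1 + 1/1*3/10, 0/1 + 1/1*1/2) = [3/10, 1/2) <- contains code 383/1000
  'c': [0/1 + 1/1*1/2, 0/1 + 1/1*1/1) = [1/2, 1/1)
  emit 'b', narrow to [3/10, 1/2)
Step 2: interval [3/10, 1/2), width = 1/2 - 3/10 = 1/5
  'e': [3/10 + 1/5*0/1, 3/10 + 1/5*3/10) = [3/10, 9/25)
  'b': [3/10 + 1/5*3/10, 3/10 + 1/5*1/2) = [9/25, 2/5) <- contains code 383/1000
  'c': [3/10 + 1/5*1/2, 3/10 + 1/5*1/1) = [2/5, 1/2)
  emit 'b', narrow to [9/25, 2/5)
Step 3: interval [9/25, 2/5), width = 2/5 - 9/25 = 1/25
  'e': [9/25 + 1/25*0/1, 9/25 + 1/25*3/10) = [9/25, 93/250)
  'b': [9/25 + 1/25*3/10, 9/25 + 1/25*1/2) = [93/250, 19/50)
  'c': [9/25 + 1/25*1/2, 9/25 + 1/25*1/1) = [19/50, 2/5) <- contains code 383/1000
  emit 'c', narrow to [19/50, 2/5)
Step 4: interval [19/50, 2/5), width = 2/5 - 19/50 = 1/50
  'e': [19/50 + 1/50*0/1, 19/50 + 1/50*3/10) = [19/50, 193/500) <- contains code 383/1000
  'b': [19/50 + 1/50*3/10, 19/50 + 1/50*1/2) = [193/500, 39/100)
  'c': [19/50 + 1/50*1/2, 19/50 + 1/50*1/1) = [39/100, 2/5)
  emit 'e', narrow to [19/50, 193/500)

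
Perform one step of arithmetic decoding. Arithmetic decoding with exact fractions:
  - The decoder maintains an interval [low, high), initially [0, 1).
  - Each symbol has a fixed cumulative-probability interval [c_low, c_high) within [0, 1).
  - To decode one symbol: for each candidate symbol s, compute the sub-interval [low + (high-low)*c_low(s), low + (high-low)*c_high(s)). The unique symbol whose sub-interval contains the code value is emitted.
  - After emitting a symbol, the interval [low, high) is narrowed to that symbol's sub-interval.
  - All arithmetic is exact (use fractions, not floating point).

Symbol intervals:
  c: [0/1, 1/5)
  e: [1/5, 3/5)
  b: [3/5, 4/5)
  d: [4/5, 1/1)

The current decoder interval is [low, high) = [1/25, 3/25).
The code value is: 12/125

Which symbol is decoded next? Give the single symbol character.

Answer: b

Derivation:
Interval width = high − low = 3/25 − 1/25 = 2/25
Scaled code = (code − low) / width = (12/125 − 1/25) / 2/25 = 7/10
  c: [0/1, 1/5) 
  e: [1/5, 3/5) 
  b: [3/5, 4/5) ← scaled code falls here ✓
  d: [4/5, 1/1) 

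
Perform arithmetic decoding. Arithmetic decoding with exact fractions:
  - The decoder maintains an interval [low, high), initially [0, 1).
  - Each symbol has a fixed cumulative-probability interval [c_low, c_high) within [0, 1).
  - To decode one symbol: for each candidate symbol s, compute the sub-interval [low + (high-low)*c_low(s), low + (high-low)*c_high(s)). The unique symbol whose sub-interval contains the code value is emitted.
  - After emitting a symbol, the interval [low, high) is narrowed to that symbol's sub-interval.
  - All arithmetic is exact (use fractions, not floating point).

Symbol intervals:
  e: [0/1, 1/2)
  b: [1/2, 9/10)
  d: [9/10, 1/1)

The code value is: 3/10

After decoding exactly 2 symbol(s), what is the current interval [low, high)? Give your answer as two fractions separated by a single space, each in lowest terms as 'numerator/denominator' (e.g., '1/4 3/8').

Answer: 1/4 9/20

Derivation:
Step 1: interval [0/1, 1/1), width = 1/1 - 0/1 = 1/1
  'e': [0/1 + 1/1*0/1, 0/1 + 1/1*1/2) = [0/1, 1/2) <- contains code 3/10
  'b': [0/1 + 1/1*1/2, 0/1 + 1/1*9/10) = [1/2, 9/10)
  'd': [0/1 + 1/1*9/10, 0/1 + 1/1*1/1) = [9/10, 1/1)
  emit 'e', narrow to [0/1, 1/2)
Step 2: interval [0/1, 1/2), width = 1/2 - 0/1 = 1/2
  'e': [0/1 + 1/2*0/1, 0/1 + 1/2*1/2) = [0/1, 1/4)
  'b': [0/1 + 1/2*1/2, 0/1 + 1/2*9/10) = [1/4, 9/20) <- contains code 3/10
  'd': [0/1 + 1/2*9/10, 0/1 + 1/2*1/1) = [9/20, 1/2)
  emit 'b', narrow to [1/4, 9/20)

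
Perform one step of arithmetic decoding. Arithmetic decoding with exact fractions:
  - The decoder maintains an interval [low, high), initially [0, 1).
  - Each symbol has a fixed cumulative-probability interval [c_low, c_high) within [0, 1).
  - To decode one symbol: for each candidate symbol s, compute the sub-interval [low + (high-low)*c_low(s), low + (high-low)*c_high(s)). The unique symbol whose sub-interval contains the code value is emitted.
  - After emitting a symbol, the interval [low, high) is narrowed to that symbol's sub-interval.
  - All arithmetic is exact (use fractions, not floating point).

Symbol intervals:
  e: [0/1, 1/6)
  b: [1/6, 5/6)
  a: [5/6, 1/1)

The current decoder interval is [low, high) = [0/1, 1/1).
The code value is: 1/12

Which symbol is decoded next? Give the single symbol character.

Answer: e

Derivation:
Interval width = high − low = 1/1 − 0/1 = 1/1
Scaled code = (code − low) / width = (1/12 − 0/1) / 1/1 = 1/12
  e: [0/1, 1/6) ← scaled code falls here ✓
  b: [1/6, 5/6) 
  a: [5/6, 1/1) 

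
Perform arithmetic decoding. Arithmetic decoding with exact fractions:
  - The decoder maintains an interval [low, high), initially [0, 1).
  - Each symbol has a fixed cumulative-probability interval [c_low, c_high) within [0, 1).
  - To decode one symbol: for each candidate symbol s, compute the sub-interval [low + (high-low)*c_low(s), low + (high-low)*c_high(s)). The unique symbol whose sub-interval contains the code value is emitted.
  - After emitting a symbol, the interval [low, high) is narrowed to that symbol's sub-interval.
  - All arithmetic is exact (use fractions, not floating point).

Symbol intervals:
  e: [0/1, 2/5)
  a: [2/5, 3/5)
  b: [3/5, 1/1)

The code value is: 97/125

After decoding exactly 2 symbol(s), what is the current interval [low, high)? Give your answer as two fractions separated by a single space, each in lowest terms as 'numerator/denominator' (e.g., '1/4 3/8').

Step 1: interval [0/1, 1/1), width = 1/1 - 0/1 = 1/1
  'e': [0/1 + 1/1*0/1, 0/1 + 1/1*2/5) = [0/1, 2/5)
  'a': [0/1 + 1/1*2/5, 0/1 + 1/1*3/5) = [2/5, 3/5)
  'b': [0/1 + 1/1*3/5, 0/1 + 1/1*1/1) = [3/5, 1/1) <- contains code 97/125
  emit 'b', narrow to [3/5, 1/1)
Step 2: interval [3/5, 1/1), width = 1/1 - 3/5 = 2/5
  'e': [3/5 + 2/5*0/1, 3/5 + 2/5*2/5) = [3/5, 19/25)
  'a': [3/5 + 2/5*2/5, 3/5 + 2/5*3/5) = [19/25, 21/25) <- contains code 97/125
  'b': [3/5 + 2/5*3/5, 3/5 + 2/5*1/1) = [21/25, 1/1)
  emit 'a', narrow to [19/25, 21/25)

Answer: 19/25 21/25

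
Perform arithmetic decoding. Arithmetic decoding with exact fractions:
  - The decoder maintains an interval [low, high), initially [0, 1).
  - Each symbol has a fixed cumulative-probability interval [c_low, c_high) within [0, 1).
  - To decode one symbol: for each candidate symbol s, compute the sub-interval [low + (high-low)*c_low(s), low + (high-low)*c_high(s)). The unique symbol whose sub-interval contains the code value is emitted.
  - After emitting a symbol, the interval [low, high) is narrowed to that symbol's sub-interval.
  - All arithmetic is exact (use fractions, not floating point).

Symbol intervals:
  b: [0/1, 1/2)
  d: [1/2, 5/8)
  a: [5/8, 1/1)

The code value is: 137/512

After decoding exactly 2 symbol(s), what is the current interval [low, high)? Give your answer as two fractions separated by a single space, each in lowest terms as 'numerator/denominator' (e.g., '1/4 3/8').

Answer: 1/4 5/16

Derivation:
Step 1: interval [0/1, 1/1), width = 1/1 - 0/1 = 1/1
  'b': [0/1 + 1/1*0/1, 0/1 + 1/1*1/2) = [0/1, 1/2) <- contains code 137/512
  'd': [0/1 + 1/1*1/2, 0/1 + 1/1*5/8) = [1/2, 5/8)
  'a': [0/1 + 1/1*5/8, 0/1 + 1/1*1/1) = [5/8, 1/1)
  emit 'b', narrow to [0/1, 1/2)
Step 2: interval [0/1, 1/2), width = 1/2 - 0/1 = 1/2
  'b': [0/1 + 1/2*0/1, 0/1 + 1/2*1/2) = [0/1, 1/4)
  'd': [0/1 + 1/2*1/2, 0/1 + 1/2*5/8) = [1/4, 5/16) <- contains code 137/512
  'a': [0/1 + 1/2*5/8, 0/1 + 1/2*1/1) = [5/16, 1/2)
  emit 'd', narrow to [1/4, 5/16)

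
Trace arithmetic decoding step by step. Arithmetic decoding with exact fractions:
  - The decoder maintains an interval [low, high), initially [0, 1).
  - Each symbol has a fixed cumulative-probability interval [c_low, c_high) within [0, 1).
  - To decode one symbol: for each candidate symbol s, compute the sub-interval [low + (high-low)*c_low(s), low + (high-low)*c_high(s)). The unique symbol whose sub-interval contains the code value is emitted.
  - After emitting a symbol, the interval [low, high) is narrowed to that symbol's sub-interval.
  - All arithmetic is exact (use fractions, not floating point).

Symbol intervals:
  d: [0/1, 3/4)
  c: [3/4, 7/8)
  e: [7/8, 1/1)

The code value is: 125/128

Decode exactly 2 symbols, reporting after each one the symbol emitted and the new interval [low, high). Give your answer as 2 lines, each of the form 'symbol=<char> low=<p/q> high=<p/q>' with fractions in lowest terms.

Answer: symbol=e low=7/8 high=1/1
symbol=c low=31/32 high=63/64

Derivation:
Step 1: interval [0/1, 1/1), width = 1/1 - 0/1 = 1/1
  'd': [0/1 + 1/1*0/1, 0/1 + 1/1*3/4) = [0/1, 3/4)
  'c': [0/1 + 1/1*3/4, 0/1 + 1/1*7/8) = [3/4, 7/8)
  'e': [0/1 + 1/1*7/8, 0/1 + 1/1*1/1) = [7/8, 1/1) <- contains code 125/128
  emit 'e', narrow to [7/8, 1/1)
Step 2: interval [7/8, 1/1), width = 1/1 - 7/8 = 1/8
  'd': [7/8 + 1/8*0/1, 7/8 + 1/8*3/4) = [7/8, 31/32)
  'c': [7/8 + 1/8*3/4, 7/8 + 1/8*7/8) = [31/32, 63/64) <- contains code 125/128
  'e': [7/8 + 1/8*7/8, 7/8 + 1/8*1/1) = [63/64, 1/1)
  emit 'c', narrow to [31/32, 63/64)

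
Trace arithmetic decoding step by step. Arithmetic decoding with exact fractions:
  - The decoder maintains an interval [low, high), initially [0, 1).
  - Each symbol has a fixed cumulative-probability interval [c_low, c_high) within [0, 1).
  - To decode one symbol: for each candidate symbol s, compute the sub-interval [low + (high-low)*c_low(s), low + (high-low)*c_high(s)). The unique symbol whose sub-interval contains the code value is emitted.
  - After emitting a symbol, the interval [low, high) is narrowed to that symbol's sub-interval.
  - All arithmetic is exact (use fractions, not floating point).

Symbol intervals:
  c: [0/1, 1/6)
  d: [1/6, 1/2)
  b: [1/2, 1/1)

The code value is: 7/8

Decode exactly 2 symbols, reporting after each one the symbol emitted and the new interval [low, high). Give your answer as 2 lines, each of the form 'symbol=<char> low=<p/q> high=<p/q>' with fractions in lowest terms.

Answer: symbol=b low=1/2 high=1/1
symbol=b low=3/4 high=1/1

Derivation:
Step 1: interval [0/1, 1/1), width = 1/1 - 0/1 = 1/1
  'c': [0/1 + 1/1*0/1, 0/1 + 1/1*1/6) = [0/1, 1/6)
  'd': [0/1 + 1/1*1/6, 0/1 + 1/1*1/2) = [1/6, 1/2)
  'b': [0/1 + 1/1*1/2, 0/1 + 1/1*1/1) = [1/2, 1/1) <- contains code 7/8
  emit 'b', narrow to [1/2, 1/1)
Step 2: interval [1/2, 1/1), width = 1/1 - 1/2 = 1/2
  'c': [1/2 + 1/2*0/1, 1/2 + 1/2*1/6) = [1/2, 7/12)
  'd': [1/2 + 1/2*1/6, 1/2 + 1/2*1/2) = [7/12, 3/4)
  'b': [1/2 + 1/2*1/2, 1/2 + 1/2*1/1) = [3/4, 1/1) <- contains code 7/8
  emit 'b', narrow to [3/4, 1/1)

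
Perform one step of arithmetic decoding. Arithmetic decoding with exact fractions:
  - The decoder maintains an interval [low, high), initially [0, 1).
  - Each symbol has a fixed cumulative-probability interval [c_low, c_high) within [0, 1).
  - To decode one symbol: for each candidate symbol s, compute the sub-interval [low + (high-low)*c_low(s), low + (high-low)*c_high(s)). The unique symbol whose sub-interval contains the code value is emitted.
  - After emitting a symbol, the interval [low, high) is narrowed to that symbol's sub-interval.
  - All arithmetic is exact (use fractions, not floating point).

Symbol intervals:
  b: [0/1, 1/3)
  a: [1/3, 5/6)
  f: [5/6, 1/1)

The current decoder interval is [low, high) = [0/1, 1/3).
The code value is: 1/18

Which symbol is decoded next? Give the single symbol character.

Answer: b

Derivation:
Interval width = high − low = 1/3 − 0/1 = 1/3
Scaled code = (code − low) / width = (1/18 − 0/1) / 1/3 = 1/6
  b: [0/1, 1/3) ← scaled code falls here ✓
  a: [1/3, 5/6) 
  f: [5/6, 1/1) 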